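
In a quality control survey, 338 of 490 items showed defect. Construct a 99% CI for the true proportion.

p̂ = 0.69. CI = p̂ ± z*√(p̂(1-p̂)/n) = (0.636, 0.744)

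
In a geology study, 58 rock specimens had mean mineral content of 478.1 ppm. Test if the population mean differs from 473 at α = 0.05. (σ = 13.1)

z = (x̄ - μ₀)/(σ/√n) = (478.1 - 473)/(13.1/√58) = 2.965. Critical value: ±1.96. Since |2.965| > 1.96, Reject H₀.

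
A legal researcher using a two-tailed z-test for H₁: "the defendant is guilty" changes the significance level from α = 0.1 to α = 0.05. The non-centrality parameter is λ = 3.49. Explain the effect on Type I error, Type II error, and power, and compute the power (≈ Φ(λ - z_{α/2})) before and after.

Decreasing α from 0.1 to 0.05:
• Type I error rate decreases (α is the Type I rate by definition).
• Critical value moves from z_{α/2} = 1.645 to 1.96, so power = Φ(λ - z_{α/2}) goes from Φ(3.49 - 1.645) = 0.967 to Φ(3.49 - 1.96) = 0.937.
• Type II error rate β = 1 - power therefore increases (0.033 → 0.063).
Appropriate when false positives are costly — here, convicting an innocent person.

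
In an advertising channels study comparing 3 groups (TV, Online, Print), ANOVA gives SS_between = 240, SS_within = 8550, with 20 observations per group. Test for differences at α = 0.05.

df_between = 2, df_within = 57. F = MS_between/MS_within = 120.0/150.0 = 0.8. F_crit ≈ 3.159. Fail to reject H₀.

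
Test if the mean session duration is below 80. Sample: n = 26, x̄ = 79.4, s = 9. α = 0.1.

t = (79.4 - 80)/(9/√26) = -0.34, df = 25. Critical t = -1.316. Fail to reject H₀.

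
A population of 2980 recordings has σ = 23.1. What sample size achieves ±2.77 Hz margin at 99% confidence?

Without FPC: n₀ = (2.576×23.1/2.77)² = 461.483. With FPC: n = n₀N/(n₀+N-1) = 399.7 → n = 400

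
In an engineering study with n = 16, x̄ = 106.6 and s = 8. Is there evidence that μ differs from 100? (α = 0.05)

t = (x̄ - μ₀)/(s/√n) = (106.6 - 100)/(8/√16) = 3.3. df = 15, critical t = ±2.131. Reject H₀.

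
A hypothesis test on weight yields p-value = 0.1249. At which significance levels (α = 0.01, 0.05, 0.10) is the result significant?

p = 0.1249. Not significant at any of the given levels.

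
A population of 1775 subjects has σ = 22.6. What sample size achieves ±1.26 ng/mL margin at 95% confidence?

Without FPC: n₀ = (1.96×22.6/1.26)² = 1235.913. With FPC: n = n₀N/(n₀+N-1) = 728.8 → n = 729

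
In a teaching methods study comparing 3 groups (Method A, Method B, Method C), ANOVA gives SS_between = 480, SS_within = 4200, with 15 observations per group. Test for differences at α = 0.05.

df_between = 2, df_within = 42. F = MS_between/MS_within = 240.0/100.0 = 2.4. F_crit ≈ 3.22. Fail to reject H₀.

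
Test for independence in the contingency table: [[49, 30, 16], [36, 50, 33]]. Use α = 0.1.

χ² = 10.324. df = 2, critical = 4.605. Reject H₀. Variables are dependent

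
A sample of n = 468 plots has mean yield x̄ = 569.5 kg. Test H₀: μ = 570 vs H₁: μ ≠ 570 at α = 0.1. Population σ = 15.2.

z = (x̄ - μ₀)/(σ/√n) = (569.5 - 570)/(15.2/√468) = -0.712. Critical value: ±1.645. Since |-0.712| ≤ 1.645, Fail to reject H₀.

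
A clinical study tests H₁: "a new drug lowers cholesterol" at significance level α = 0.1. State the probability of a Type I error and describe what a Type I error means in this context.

P(Type I error) = α = 0.1. A Type I error is rejecting H₀ when H₀ is actually true (false positive) — here, concluding that a new drug lowers cholesterol when in fact this is not the case. Consequence: approving an ineffective drug — patients take a useless medication and may skip effective alternatives.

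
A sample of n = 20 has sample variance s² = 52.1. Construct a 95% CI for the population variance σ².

df = 19. χ²_{0.025} = 32.852, χ²_{0.975} = 8.907. CI for σ² = ((n-1)s²/χ²_{α/2}, (n-1)s²/χ²_{1-α/2}) = (19·52.1/32.852, 19·52.1/8.907) = (30.13, 111.14)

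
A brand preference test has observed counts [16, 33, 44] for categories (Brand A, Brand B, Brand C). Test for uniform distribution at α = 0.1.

Expected = 31 each. χ² = Σ(O-E)²/E = 12.839. df = 2, critical value = 4.605. Reject H₀.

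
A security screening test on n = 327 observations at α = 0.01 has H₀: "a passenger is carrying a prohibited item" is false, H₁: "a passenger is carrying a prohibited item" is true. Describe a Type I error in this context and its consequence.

Type I error: rejecting H₀ when it is true — concluding that a passenger is carrying a prohibited item when in fact it is not. Consequence: detaining an innocent passenger — delay and inconvenience.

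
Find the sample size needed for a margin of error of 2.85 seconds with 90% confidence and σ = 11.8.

n = (z*σ/E)² = (1.645×11.8/2.85)² = 46.4 → n = 47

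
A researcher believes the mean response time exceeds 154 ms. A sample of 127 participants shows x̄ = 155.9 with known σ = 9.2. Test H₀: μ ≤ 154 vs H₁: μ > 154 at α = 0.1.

z = 2.327. Critical value: 1.28. Reject H₀.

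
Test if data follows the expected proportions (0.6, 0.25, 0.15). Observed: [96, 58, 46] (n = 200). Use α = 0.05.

Expected: [120.0, 50.0, 30.0]. χ² = 14.613. df = 2, critical = 5.991. Reject H₀.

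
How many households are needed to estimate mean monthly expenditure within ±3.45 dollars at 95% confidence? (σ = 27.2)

n = (z*σ/E)² = (1.96×27.2/3.45)² = 238.8 → n = 239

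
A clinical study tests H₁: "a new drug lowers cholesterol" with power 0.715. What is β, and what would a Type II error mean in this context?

β = 1 - power = 1 - 0.715 = 0.285. A Type II error is failing to reject H₀ when H₀ is false (false negative) — here, failing to conclude that a new drug lowers cholesterol when in fact it is true. Consequence: shelving an effective drug — patients miss out on a treatment that would have helped.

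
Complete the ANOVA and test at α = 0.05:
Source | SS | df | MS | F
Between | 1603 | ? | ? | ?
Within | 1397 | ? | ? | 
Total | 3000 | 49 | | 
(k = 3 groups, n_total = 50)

df_between = 2, df_within = 47. MS_between = 801.5, MS_within = 29.72. F = 26.965, F_crit ≈ 3.195. Reject H₀.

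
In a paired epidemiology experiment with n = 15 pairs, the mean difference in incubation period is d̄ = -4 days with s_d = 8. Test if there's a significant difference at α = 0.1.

t = d̄/(s_d/√n) = -4/(8/√15) = -1.936. df = 14, critical t = ±1.761. Reject H₀.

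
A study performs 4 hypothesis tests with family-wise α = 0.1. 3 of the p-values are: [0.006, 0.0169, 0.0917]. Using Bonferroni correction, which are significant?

Bonferroni α = 0.1/4 = 0.025. Significant p-values: [0.006, 0.0169]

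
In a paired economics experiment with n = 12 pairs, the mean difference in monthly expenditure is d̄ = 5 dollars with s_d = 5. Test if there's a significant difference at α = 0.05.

t = d̄/(s_d/√n) = 5/(5/√12) = 3.464. df = 11, critical t = ±2.201. Reject H₀.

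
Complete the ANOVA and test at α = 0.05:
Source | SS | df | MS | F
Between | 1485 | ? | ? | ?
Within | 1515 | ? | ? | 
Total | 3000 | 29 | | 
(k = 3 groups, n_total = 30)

df_between = 2, df_within = 27. MS_between = 742.5, MS_within = 56.11. F = 13.233, F_crit ≈ 3.354. Reject H₀.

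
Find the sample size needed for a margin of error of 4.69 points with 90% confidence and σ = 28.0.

n = (z*σ/E)² = (1.645×28.0/4.69)² = 96.4 → n = 97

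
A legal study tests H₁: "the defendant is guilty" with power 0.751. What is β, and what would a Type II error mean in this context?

β = 1 - power = 1 - 0.751 = 0.249. A Type II error is failing to reject H₀ when H₀ is false (false negative) — here, failing to conclude that the defendant is guilty when in fact it is true. Consequence: acquitting a guilty person.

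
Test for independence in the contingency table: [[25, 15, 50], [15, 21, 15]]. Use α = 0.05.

χ² = 12.516. df = 2, critical = 5.991. Reject H₀. Variables are dependent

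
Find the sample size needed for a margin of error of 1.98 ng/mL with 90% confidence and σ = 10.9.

n = (z*σ/E)² = (1.645×10.9/1.98)² = 82.01 → n = 83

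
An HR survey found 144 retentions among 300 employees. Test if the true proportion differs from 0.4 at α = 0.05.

p̂ = 0.48, p₀ = 0.4. z = (p̂ - p₀)/√(p₀(1-p₀)/n) = 2.828. Critical: ±1.96. Reject H₀.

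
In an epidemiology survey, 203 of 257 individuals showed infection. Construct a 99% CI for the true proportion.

p̂ = 0.79. CI = p̂ ± z*√(p̂(1-p̂)/n) = (0.724, 0.855)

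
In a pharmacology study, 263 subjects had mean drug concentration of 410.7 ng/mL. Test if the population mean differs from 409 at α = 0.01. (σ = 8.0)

z = (x̄ - μ₀)/(σ/√n) = (410.7 - 409)/(8.0/√263) = 3.446. Critical value: ±2.576. Since |3.446| > 2.576, Reject H₀.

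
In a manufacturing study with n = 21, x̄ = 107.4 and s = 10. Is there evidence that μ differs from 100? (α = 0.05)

t = (x̄ - μ₀)/(s/√n) = (107.4 - 100)/(10/√21) = 3.391. df = 20, critical t = ±2.086. Reject H₀.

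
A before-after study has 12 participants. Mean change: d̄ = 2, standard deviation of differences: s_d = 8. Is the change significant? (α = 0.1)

t = d̄/(s_d/√n) = 2/(8/√12) = 0.866. df = 11, critical t = ±1.796. Fail to reject H₀.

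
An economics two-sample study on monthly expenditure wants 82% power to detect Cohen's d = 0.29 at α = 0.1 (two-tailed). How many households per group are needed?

z_{α/2} = 1.645, z_β = Φ⁻¹(0.82) = 0.915. For small effect (d = 0.29): n per group = 2(z_{α/2} + z_β)²/d² = 2(1.645 + 0.915)²/0.29² = 155.9 → 156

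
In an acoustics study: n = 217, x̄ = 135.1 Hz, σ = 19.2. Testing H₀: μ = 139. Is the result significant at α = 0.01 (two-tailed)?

z = (135.1 - 139)/(19.2/√217) = -2.992. Since |z| > 2.576, significant at α = 0.01.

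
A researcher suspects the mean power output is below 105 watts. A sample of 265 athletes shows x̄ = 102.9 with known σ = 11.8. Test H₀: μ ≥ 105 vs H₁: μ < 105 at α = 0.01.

z = -2.897. Critical value: -2.33. Reject H₀.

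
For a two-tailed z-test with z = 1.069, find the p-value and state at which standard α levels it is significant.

p = 2·P(Z > |1.069|) = 2·(1 - Φ(1.069)) ≈ 0.2851. Not significant at any standard level.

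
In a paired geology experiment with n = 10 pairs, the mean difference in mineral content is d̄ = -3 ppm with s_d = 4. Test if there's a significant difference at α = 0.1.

t = d̄/(s_d/√n) = -3/(4/√10) = -2.372. df = 9, critical t = ±1.833. Reject H₀.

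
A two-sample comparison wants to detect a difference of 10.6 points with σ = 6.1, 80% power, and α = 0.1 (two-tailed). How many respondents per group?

n per group = 2(z_α/2 + z_β)²σ²/d² = 2×(1.645 + 0.84)²×6.1²/10.6² = 4.1 → n = 5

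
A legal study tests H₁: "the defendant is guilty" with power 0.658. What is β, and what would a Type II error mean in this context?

β = 1 - power = 1 - 0.658 = 0.342. A Type II error is failing to reject H₀ when H₀ is false (false negative) — here, failing to conclude that the defendant is guilty when in fact it is true. Consequence: acquitting a guilty person.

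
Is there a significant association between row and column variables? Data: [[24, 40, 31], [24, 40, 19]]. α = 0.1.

χ² = 2.08. df = 2, critical = 4.605. Fail to reject H₀. No evidence of dependence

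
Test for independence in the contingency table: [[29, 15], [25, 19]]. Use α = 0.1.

χ² = 0.767. df = 1, critical = 2.706. Fail to reject H₀. No evidence of dependence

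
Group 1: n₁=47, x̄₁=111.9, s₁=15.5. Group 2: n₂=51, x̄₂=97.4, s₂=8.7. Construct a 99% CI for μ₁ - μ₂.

Difference = 14.5. SE = √(15.5²/47 + 8.7²/51) = 2.568. CI = (7.88, 21.12)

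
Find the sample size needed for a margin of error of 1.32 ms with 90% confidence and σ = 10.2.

n = (z*σ/E)² = (1.645×10.2/1.32)² = 161.6 → n = 162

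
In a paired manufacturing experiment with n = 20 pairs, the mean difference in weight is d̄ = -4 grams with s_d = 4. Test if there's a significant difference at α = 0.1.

t = d̄/(s_d/√n) = -4/(4/√20) = -4.472. df = 19, critical t = ±1.729. Reject H₀.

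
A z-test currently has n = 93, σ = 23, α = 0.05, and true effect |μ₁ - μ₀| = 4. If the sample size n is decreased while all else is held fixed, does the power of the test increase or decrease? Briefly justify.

Power decreases: a smaller n inflates the standard error σ/√n, pulling the sampling distribution under H₁ back toward the critical value.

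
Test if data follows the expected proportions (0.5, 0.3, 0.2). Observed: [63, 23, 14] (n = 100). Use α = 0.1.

Expected: [50.0, 30.0, 20.0]. χ² = 6.813. df = 2, critical = 4.605. Reject H₀.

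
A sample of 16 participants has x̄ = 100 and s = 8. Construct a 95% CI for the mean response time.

CI = x̄ ± t*(s/√n) = 100 ± 2.131(8/√16) = (95.74, 104.26)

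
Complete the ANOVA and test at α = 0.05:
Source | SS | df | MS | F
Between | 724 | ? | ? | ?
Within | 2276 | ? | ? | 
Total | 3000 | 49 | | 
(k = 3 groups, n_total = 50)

df_between = 2, df_within = 47. MS_between = 362.0, MS_within = 48.43. F = 7.475, F_crit ≈ 3.195. Reject H₀.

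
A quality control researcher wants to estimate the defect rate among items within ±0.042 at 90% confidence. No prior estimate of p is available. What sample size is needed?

Conservative approach: use p = 0.5 (maximizes p(1-p) = 0.25). n = z²(0.25)/E² = 1.645²×0.25/0.042² = 383.5 → n = 384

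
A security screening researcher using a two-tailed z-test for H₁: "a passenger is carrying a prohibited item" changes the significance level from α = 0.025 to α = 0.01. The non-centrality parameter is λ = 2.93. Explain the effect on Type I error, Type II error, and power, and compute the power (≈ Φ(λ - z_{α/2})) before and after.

Decreasing α from 0.025 to 0.01:
• Type I error rate decreases (α is the Type I rate by definition).
• Critical value moves from z_{α/2} = 2.241 to 2.576, so power = Φ(λ - z_{α/2}) goes from Φ(2.93 - 2.241) = 0.755 to Φ(2.93 - 2.576) = 0.638.
• Type II error rate β = 1 - power therefore increases (0.245 → 0.362).
Appropriate when false positives are costly — here, detaining an innocent passenger — delay and inconvenience.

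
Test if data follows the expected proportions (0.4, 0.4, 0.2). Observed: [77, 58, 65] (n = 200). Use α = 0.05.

Expected: [80.0, 80.0, 40.0]. χ² = 21.788. df = 2, critical = 5.991. Reject H₀.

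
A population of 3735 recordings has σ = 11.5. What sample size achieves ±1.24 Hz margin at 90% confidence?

Without FPC: n₀ = (1.645×11.5/1.24)² = 232.747. With FPC: n = n₀N/(n₀+N-1) = 219.1 → n = 220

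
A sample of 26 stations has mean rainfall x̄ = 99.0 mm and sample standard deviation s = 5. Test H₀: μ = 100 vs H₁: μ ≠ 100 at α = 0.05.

t = (x̄ - μ₀)/(s/√n) = (99.0 - 100)/(5/√26) = -1.02. df = 25, critical t = ±2.06. Fail to reject H₀.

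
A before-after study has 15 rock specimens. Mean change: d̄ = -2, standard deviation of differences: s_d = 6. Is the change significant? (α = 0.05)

t = d̄/(s_d/√n) = -2/(6/√15) = -1.291. df = 14, critical t = ±2.145. Fail to reject H₀.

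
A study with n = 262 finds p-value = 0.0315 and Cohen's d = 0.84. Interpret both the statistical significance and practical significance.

Statistically significant (p = 0.0315 < 0.05). Cohen's d = 0.84 indicates a large effect size. Both statistical and practical significance should be considered.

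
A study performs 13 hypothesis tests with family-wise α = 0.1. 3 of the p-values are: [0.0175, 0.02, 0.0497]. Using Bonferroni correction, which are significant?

Bonferroni α = 0.1/13 = 0.00769. None of the given p-values are significant.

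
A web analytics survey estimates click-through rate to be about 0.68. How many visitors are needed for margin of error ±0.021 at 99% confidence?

n = z²p(1-p)/E² = 2.576²×0.68×0.32/0.021² = 3274.3 → n = 3275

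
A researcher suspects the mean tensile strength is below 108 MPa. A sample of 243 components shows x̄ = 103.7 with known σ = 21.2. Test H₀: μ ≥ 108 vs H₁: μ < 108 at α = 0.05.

z = -3.162. Critical value: -1.645. Reject H₀.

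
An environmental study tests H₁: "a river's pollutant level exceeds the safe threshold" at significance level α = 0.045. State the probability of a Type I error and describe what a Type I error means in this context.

P(Type I error) = α = 0.045. A Type I error is rejecting H₀ when H₀ is actually true (false positive) — here, concluding that a river's pollutant level exceeds the safe threshold when in fact this is not the case. Consequence: shutting down a compliant factory unnecessarily.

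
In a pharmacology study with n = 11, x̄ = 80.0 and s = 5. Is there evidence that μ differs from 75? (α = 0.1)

t = (x̄ - μ₀)/(s/√n) = (80.0 - 75)/(5/√11) = 3.317. df = 10, critical t = ±1.812. Reject H₀.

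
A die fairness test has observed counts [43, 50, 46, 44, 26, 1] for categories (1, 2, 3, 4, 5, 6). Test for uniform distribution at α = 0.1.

Expected = 35 each. χ² = Σ(O-E)²/E = 49.371. df = 5, critical value = 9.236. Reject H₀.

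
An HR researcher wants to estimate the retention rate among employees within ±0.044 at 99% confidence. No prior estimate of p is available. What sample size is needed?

Conservative approach: use p = 0.5 (maximizes p(1-p) = 0.25). n = z²(0.25)/E² = 2.576²×0.25/0.044² = 856.9 → n = 857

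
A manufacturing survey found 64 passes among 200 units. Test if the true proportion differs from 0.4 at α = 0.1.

p̂ = 0.32, p₀ = 0.4. z = (p̂ - p₀)/√(p₀(1-p₀)/n) = -2.309. Critical: ±1.645. Reject H₀.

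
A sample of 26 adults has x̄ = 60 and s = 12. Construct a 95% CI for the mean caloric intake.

CI = x̄ ± t*(s/√n) = 60 ± 2.06(12/√26) = (55.15, 64.85)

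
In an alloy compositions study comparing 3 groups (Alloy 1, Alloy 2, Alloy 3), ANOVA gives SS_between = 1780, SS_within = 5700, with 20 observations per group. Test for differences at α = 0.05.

df_between = 2, df_within = 57. F = MS_between/MS_within = 890.0/100.0 = 8.9. F_crit ≈ 3.159. Reject H₀. At least one mean differs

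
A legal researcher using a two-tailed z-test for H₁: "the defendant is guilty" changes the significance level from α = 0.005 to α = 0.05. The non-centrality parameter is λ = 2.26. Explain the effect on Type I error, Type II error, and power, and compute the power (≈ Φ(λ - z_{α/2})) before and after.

Increasing α from 0.005 to 0.05:
• Type I error rate increases (α is the Type I rate by definition).
• Critical value moves from z_{α/2} = 2.807 to 1.96, so power = Φ(λ - z_{α/2}) goes from Φ(2.26 - 2.807) = 0.292 to Φ(2.26 - 1.96) = 0.618.
• Type II error rate β = 1 - power therefore decreases (0.708 → 0.382).
Appropriate when false negatives are costly — here, acquitting a guilty person.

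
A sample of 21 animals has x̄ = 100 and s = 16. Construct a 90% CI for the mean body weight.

CI = x̄ ± t*(s/√n) = 100 ± 1.725(16/√21) = (93.98, 106.02)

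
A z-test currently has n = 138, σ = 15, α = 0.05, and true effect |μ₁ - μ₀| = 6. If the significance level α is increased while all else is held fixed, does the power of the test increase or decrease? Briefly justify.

Power increases: a larger α lowers the critical value, so more of the H₁ sampling distribution falls in the rejection region.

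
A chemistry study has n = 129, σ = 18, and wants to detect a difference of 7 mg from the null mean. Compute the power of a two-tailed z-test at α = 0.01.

SE = σ/√n = 18/√129 = 1.585. Non-centrality λ = d/SE = 7/1.585 = 4.417. Power ≈ Φ(λ - z_{α/2}) = Φ(4.417 - 2.576) = Φ(1.841) = 0.967.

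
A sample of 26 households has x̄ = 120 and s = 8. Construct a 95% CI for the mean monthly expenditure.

CI = x̄ ± t*(s/√n) = 120 ± 2.06(8/√26) = (116.77, 123.23)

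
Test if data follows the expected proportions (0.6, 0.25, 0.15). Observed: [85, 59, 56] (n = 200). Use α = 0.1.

Expected: [120.0, 50.0, 30.0]. χ² = 34.362. df = 2, critical = 4.605. Reject H₀.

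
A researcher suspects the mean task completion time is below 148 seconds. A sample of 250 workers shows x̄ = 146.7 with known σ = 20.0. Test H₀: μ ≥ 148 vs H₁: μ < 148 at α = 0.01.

z = -1.028. Critical value: -2.33. Fail to reject H₀.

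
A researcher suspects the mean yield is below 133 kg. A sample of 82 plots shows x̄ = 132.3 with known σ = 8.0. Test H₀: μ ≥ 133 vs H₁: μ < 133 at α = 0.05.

z = -0.792. Critical value: -1.645. Fail to reject H₀.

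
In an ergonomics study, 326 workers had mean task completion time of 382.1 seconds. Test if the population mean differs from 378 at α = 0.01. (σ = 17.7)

z = (x̄ - μ₀)/(σ/√n) = (382.1 - 378)/(17.7/√326) = 4.182. Critical value: ±2.576. Since |4.182| > 2.576, Reject H₀.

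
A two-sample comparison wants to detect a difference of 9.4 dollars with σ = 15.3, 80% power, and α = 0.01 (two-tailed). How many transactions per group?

n per group = 2(z_α/2 + z_β)²σ²/d² = 2×(2.576 + 0.84)²×15.3²/9.4² = 61.8 → n = 62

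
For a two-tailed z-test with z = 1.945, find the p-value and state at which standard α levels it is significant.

p = 2·P(Z > |1.945|) = 2·(1 - Φ(1.945)) ≈ 0.0518. Significant at α = 0.1.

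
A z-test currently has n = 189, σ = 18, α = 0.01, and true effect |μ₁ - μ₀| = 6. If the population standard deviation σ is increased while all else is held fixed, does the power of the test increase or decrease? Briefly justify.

Power decreases: a larger σ inflates the standard error σ/√n, pulling the sampling distribution under H₁ back toward the critical value.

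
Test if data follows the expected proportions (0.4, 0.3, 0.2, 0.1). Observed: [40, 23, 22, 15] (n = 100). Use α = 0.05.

Expected: [40.0, 30.0, 20.0, 10.0]. χ² = 4.333. df = 3, critical = 7.815. Fail to reject H₀.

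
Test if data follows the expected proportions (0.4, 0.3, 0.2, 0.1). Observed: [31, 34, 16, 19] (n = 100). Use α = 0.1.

Expected: [40.0, 30.0, 20.0, 10.0]. χ² = 11.458. df = 3, critical = 6.251. Reject H₀.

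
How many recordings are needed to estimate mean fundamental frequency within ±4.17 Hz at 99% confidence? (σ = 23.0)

n = (z*σ/E)² = (2.576×23.0/4.17)² = 201.9 → n = 202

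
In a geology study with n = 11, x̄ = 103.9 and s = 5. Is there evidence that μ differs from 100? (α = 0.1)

t = (x̄ - μ₀)/(s/√n) = (103.9 - 100)/(5/√11) = 2.587. df = 10, critical t = ±1.812. Reject H₀.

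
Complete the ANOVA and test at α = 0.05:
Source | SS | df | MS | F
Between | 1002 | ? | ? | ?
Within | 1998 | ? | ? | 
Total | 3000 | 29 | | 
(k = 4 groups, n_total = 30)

df_between = 3, df_within = 26. MS_between = 334.0, MS_within = 76.85. F = 4.346, F_crit ≈ 2.975. Reject H₀.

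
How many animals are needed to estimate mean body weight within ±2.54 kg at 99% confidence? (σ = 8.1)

n = (z*σ/E)² = (2.576×8.1/2.54)² = 67.5 → n = 68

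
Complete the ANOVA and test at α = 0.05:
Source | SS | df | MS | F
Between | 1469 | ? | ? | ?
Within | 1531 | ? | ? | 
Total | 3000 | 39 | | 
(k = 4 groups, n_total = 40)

df_between = 3, df_within = 36. MS_between = 489.67, MS_within = 42.53. F = 11.514, F_crit ≈ 2.866. Reject H₀.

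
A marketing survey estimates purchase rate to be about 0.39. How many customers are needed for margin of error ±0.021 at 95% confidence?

n = z²p(1-p)/E² = 1.96²×0.39×0.61/0.021² = 2072.4 → n = 2073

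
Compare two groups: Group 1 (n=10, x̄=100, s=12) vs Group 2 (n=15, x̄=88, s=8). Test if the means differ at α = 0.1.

Pooled sp = 9.76. t = 3.011, df = 23. Critical t = ±1.714. Reject H₀.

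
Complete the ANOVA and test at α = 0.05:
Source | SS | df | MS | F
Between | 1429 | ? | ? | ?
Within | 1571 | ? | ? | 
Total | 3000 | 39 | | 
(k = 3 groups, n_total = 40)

df_between = 2, df_within = 37. MS_between = 714.5, MS_within = 42.46. F = 16.828, F_crit ≈ 3.252. Reject H₀.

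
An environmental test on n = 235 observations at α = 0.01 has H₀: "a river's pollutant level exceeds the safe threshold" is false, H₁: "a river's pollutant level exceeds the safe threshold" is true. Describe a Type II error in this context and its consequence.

Type II error: failing to reject H₀ when it is false — concluding that a river's pollutant level exceeds the safe threshold is not supported when in fact it is. Consequence: allowing unsafe pollution to continue.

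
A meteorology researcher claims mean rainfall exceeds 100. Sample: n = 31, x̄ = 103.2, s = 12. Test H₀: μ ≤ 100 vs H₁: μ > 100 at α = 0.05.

t = (103.2 - 100)/(12/√31) = 1.485, df = 30. Critical t = 1.697. Fail to reject H₀.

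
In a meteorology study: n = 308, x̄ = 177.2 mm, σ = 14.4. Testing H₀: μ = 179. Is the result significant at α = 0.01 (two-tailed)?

z = (177.2 - 179)/(14.4/√308) = -2.194. Since |z| ≤ 2.576, not significant at α = 0.01.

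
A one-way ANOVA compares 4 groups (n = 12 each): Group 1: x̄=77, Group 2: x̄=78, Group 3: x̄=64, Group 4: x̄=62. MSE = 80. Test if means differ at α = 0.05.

Grand mean = 70.25. SS_between = 2553.0, MS_between = 851.0. F = 10.637, F_crit ≈ 2.816. Reject H₀.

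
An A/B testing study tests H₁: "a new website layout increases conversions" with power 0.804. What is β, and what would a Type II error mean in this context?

β = 1 - power = 1 - 0.804 = 0.196. A Type II error is failing to reject H₀ when H₀ is false (false negative) — here, failing to conclude that a new website layout increases conversions when in fact it is true. Consequence: discarding a layout that would have improved conversions — lost revenue.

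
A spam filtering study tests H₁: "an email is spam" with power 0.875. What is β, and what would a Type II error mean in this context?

β = 1 - power = 1 - 0.875 = 0.125. A Type II error is failing to reject H₀ when H₀ is false (false negative) — here, failing to conclude that an email is spam when in fact it is true. Consequence: a spam email lands in the inbox.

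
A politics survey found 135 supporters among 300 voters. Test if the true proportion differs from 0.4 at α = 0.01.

p̂ = 0.45, p₀ = 0.4. z = (p̂ - p₀)/√(p₀(1-p₀)/n) = 1.768. Critical: ±2.576. Fail to reject H₀.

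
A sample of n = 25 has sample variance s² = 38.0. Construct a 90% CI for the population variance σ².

df = 24. χ²_{0.05} = 36.415, χ²_{0.95} = 13.848. CI for σ² = ((n-1)s²/χ²_{α/2}, (n-1)s²/χ²_{1-α/2}) = (24·38.0/36.415, 24·38.0/13.848) = (25.04, 65.86)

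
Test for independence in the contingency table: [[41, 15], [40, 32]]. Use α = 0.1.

χ² = 4.227. df = 1, critical = 2.706. Reject H₀. Variables are dependent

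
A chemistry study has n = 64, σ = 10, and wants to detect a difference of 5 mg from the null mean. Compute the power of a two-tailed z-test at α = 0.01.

SE = σ/√n = 10/√64 = 1.25. Non-centrality λ = d/SE = 5/1.25 = 4.0. Power ≈ Φ(λ - z_{α/2}) = Φ(4.0 - 2.576) = Φ(1.424) = 0.923.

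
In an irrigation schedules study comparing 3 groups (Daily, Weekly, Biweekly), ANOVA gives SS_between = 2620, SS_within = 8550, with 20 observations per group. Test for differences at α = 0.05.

df_between = 2, df_within = 57. F = MS_between/MS_within = 1310.0/150.0 = 8.733. F_crit ≈ 3.159. Reject H₀. At least one mean differs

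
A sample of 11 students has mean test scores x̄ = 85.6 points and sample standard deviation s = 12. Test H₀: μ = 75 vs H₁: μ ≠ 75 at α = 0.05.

t = (x̄ - μ₀)/(s/√n) = (85.6 - 75)/(12/√11) = 2.93. df = 10, critical t = ±2.228. Reject H₀.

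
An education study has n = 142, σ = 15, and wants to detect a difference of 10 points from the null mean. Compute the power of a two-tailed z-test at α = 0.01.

SE = σ/√n = 15/√142 = 1.259. Non-centrality λ = d/SE = 10/1.259 = 7.944. Power ≈ Φ(λ - z_{α/2}) = Φ(7.944 - 2.576) = Φ(5.368) = 1.0.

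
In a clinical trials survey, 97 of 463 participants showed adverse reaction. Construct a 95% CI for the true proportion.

p̂ = 0.21. CI = p̂ ± z*√(p̂(1-p̂)/n) = (0.172, 0.247)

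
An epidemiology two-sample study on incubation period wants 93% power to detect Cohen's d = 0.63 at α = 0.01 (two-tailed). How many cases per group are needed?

z_{α/2} = 2.576, z_β = Φ⁻¹(0.93) = 1.476. For medium effect (d = 0.63): n per group = 2(z_{α/2} + z_β)²/d² = 2(2.576 + 1.476)²/0.63² = 82.7 → 83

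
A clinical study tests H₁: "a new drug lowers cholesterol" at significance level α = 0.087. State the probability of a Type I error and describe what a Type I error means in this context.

P(Type I error) = α = 0.087. A Type I error is rejecting H₀ when H₀ is actually true (false positive) — here, concluding that a new drug lowers cholesterol when in fact this is not the case. Consequence: approving an ineffective drug — patients take a useless medication and may skip effective alternatives.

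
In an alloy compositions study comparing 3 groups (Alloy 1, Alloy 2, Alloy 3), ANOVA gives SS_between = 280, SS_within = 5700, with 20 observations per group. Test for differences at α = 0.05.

df_between = 2, df_within = 57. F = MS_between/MS_within = 140.0/100.0 = 1.4. F_crit ≈ 3.159. Fail to reject H₀.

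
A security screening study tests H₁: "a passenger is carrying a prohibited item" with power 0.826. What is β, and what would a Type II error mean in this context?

β = 1 - power = 1 - 0.826 = 0.174. A Type II error is failing to reject H₀ when H₀ is false (false negative) — here, failing to conclude that a passenger is carrying a prohibited item when in fact it is true. Consequence: letting a prohibited item through — security breach.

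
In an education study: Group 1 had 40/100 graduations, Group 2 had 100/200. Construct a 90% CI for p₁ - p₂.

p̂₁ = 0.4, p̂₂ = 0.5. Difference = -0.1. CI = (-0.199, -0.001)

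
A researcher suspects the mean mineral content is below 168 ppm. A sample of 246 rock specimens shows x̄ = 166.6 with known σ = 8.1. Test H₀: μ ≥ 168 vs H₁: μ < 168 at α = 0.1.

z = -2.711. Critical value: -1.28. Reject H₀.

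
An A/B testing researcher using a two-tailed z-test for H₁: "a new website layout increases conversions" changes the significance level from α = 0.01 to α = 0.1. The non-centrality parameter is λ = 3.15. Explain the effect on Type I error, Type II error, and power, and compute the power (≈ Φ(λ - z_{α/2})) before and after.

Increasing α from 0.01 to 0.1:
• Type I error rate increases (α is the Type I rate by definition).
• Critical value moves from z_{α/2} = 2.576 to 1.645, so power = Φ(λ - z_{α/2}) goes from Φ(3.15 - 2.576) = 0.717 to Φ(3.15 - 1.645) = 0.934.
• Type II error rate β = 1 - power therefore decreases (0.283 → 0.066).
Appropriate when false negatives are costly — here, discarding a layout that would have improved conversions — lost revenue.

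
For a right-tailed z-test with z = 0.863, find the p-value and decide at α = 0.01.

p = P(Z > 0.863) = 1 - Φ(0.863) ≈ 0.1941. Since p ≥ 0.01, fail to reject H₀ (not significant) at α = 0.01.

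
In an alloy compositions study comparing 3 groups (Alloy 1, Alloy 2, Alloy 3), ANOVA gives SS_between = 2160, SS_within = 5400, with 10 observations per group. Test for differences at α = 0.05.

df_between = 2, df_within = 27. F = MS_between/MS_within = 1080.0/200.0 = 5.4. F_crit ≈ 3.354. Reject H₀. At least one mean differs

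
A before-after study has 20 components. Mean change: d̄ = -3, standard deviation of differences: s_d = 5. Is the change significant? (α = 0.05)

t = d̄/(s_d/√n) = -3/(5/√20) = -2.683. df = 19, critical t = ±2.093. Reject H₀.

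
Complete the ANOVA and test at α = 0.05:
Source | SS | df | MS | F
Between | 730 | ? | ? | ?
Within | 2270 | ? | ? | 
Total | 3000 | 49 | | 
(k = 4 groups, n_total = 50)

df_between = 3, df_within = 46. MS_between = 243.33, MS_within = 49.35. F = 4.931, F_crit ≈ 2.807. Reject H₀.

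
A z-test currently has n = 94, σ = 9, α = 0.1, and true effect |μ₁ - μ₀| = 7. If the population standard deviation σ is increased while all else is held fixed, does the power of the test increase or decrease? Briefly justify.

Power decreases: a larger σ inflates the standard error σ/√n, pulling the sampling distribution under H₁ back toward the critical value.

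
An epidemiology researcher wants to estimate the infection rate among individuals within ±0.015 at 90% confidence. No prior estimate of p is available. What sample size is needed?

Conservative approach: use p = 0.5 (maximizes p(1-p) = 0.25). n = z²(0.25)/E² = 1.645²×0.25/0.015² = 3006.7 → n = 3007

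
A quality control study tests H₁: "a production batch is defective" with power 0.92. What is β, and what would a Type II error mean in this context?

β = 1 - power = 1 - 0.92 = 0.08. A Type II error is failing to reject H₀ when H₀ is false (false negative) — here, failing to conclude that a production batch is defective when in fact it is true. Consequence: shipping a defective batch — faulty products reach customers.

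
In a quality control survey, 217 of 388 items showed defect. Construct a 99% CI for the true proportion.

p̂ = 0.559. CI = p̂ ± z*√(p̂(1-p̂)/n) = (0.494, 0.624)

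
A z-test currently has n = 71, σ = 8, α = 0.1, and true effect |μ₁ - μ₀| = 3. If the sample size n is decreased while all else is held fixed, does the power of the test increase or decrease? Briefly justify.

Power decreases: a smaller n inflates the standard error σ/√n, pulling the sampling distribution under H₁ back toward the critical value.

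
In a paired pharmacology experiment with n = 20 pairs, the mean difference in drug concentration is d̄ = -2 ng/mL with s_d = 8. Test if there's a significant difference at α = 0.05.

t = d̄/(s_d/√n) = -2/(8/√20) = -1.118. df = 19, critical t = ±2.093. Fail to reject H₀.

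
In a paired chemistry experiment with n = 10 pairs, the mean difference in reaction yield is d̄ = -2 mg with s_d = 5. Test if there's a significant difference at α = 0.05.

t = d̄/(s_d/√n) = -2/(5/√10) = -1.265. df = 9, critical t = ±2.262. Fail to reject H₀.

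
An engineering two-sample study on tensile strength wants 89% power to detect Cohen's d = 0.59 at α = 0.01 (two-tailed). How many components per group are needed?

z_{α/2} = 2.576, z_β = Φ⁻¹(0.89) = 1.227. For medium effect (d = 0.59): n per group = 2(z_{α/2} + z_β)²/d² = 2(2.576 + 1.227)²/0.59² = 83.1 → 84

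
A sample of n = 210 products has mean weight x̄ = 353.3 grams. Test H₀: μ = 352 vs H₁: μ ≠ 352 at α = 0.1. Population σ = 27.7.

z = (x̄ - μ₀)/(σ/√n) = (353.3 - 352)/(27.7/√210) = 0.68. Critical value: ±1.645. Since |0.68| ≤ 1.645, Fail to reject H₀.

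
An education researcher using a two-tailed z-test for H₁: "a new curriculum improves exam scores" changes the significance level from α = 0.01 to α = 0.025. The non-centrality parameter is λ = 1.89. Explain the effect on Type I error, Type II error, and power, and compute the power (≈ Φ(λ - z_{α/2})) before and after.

Increasing α from 0.01 to 0.025:
• Type I error rate increases (α is the Type I rate by definition).
• Critical value moves from z_{α/2} = 2.576 to 2.241, so power = Φ(λ - z_{α/2}) goes from Φ(1.89 - 2.576) = 0.246 to Φ(1.89 - 2.241) = 0.363.
• Type II error rate β = 1 - power therefore decreases (0.754 → 0.637).
Appropriate when false negatives are costly — here, keeping the old curriculum when the new one would have helped students.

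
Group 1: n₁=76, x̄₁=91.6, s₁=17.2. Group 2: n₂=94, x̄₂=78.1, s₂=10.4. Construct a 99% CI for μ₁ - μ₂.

Difference = 13.5. SE = √(17.2²/76 + 10.4²/94) = 2.246. CI = (7.72, 19.28)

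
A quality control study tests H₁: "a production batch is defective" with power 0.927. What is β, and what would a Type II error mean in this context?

β = 1 - power = 1 - 0.927 = 0.073. A Type II error is failing to reject H₀ when H₀ is false (false negative) — here, failing to conclude that a production batch is defective when in fact it is true. Consequence: shipping a defective batch — faulty products reach customers.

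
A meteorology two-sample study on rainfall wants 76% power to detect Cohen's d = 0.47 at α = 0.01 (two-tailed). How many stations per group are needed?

z_{α/2} = 2.576, z_β = Φ⁻¹(0.76) = 0.706. For small effect (d = 0.47): n per group = 2(z_{α/2} + z_β)²/d² = 2(2.576 + 0.706)²/0.47² = 97.5 → 98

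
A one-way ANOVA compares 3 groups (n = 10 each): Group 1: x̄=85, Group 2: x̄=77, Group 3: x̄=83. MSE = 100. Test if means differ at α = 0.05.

Grand mean = 81.67. SS_between = 346.67, MS_between = 173.33. F = 1.733, F_crit ≈ 3.354. Fail to reject H₀.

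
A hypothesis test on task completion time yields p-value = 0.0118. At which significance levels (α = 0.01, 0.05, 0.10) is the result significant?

p = 0.0118. Significant at: α = 0.05, 0.1.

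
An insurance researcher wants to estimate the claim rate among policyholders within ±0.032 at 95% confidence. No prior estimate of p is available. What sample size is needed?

Conservative approach: use p = 0.5 (maximizes p(1-p) = 0.25). n = z²(0.25)/E² = 1.96²×0.25/0.032² = 937.9 → n = 938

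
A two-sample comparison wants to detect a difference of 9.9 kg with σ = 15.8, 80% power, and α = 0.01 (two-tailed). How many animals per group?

n per group = 2(z_α/2 + z_β)²σ²/d² = 2×(2.576 + 0.84)²×15.8²/9.9² = 59.4 → n = 60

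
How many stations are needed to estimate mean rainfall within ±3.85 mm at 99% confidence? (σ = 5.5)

n = (z*σ/E)² = (2.576×5.5/3.85)² = 13.5 → n = 14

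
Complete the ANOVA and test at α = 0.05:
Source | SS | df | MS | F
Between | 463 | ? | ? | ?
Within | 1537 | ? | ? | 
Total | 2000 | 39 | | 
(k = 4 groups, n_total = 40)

df_between = 3, df_within = 36. MS_between = 154.33, MS_within = 42.69. F = 3.615, F_crit ≈ 2.866. Reject H₀.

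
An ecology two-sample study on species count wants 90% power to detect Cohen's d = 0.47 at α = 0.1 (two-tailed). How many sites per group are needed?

z_{α/2} = 1.645, z_β = Φ⁻¹(0.9) = 1.282. For small effect (d = 0.47): n per group = 2(z_{α/2} + z_β)²/d² = 2(1.645 + 1.282)²/0.47² = 77.6 → 78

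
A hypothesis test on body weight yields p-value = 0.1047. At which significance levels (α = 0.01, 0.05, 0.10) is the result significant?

p = 0.1047. Not significant at any of the given levels.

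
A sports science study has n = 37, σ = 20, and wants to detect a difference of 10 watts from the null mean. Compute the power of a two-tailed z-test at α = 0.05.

SE = σ/√n = 20/√37 = 3.288. Non-centrality λ = d/SE = 10/3.288 = 3.041. Power ≈ Φ(λ - z_{α/2}) = Φ(3.041 - 1.96) = Φ(1.081) = 0.86.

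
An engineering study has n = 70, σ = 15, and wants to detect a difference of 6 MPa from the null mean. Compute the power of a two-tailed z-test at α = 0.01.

SE = σ/√n = 15/√70 = 1.793. Non-centrality λ = d/SE = 6/1.793 = 3.347. Power ≈ Φ(λ - z_{α/2}) = Φ(3.347 - 2.576) = Φ(0.771) = 0.78.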